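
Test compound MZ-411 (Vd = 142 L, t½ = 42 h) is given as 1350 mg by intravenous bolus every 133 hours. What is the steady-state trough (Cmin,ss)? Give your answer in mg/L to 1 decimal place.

Over one 133-h interval, 133/42 ≈ 3.1667 half-lives elapse, leaving f ≈ 0.1114 of each dose.
Each bolus raises the concentration by D/Vd = 1350/142 ≈ 9.507 mg/L.
Steady-state trough Cmin,ss = C₀·f/(1−f) ≈ 9.507 × 0.1114/0.8886 ≈ 1.192 mg/L.

1.2 mg/L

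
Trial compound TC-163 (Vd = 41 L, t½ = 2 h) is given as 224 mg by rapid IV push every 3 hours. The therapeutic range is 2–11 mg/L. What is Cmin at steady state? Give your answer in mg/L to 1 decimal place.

k = ln2/t½ = ln2/2 ≈ 0.346574 h⁻¹; fraction remaining f = e^(−kτ) = e^(−0.346574×3) ≈ 0.3536.
At steady state, accumulation factor R = 1/(1 − e^(−kτ)) ≈ 1.5470.
Each bolus raises the concentration by D/Vd = 224/41 ≈ 5.463 mg/L.
Cmax,ss = C₀/(1 − f) ≈ 5.463/0.6464 ≈ 8.451 mg/L.
One interval later, Cmin,ss = Cmax,ss·e^(−kτ) ≈ 8.451 × 0.3536 ≈ 2.988 mg/L.
Trough 3.0 mg/L vs MEC 2 mg/L: adequate.

3.0 mg/L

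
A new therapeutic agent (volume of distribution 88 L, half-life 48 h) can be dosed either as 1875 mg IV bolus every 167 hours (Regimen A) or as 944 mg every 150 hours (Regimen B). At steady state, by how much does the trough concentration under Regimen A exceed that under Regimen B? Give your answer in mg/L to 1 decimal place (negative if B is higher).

Regimen A: f = (1/2)^(167/48) ≈ 0.0897; Cmin,ss = (1875/88)·f/(1−f) ≈ 2.100 mg/L.
Regimen B: f = (1/2)^(150/48) ≈ 0.1146; Cmin,ss = (944/88)·f/(1−f) ≈ 1.388 mg/L.
Difference ≈ 2.100 − 1.388 ≈ 0.712 mg/L.

0.7 mg/L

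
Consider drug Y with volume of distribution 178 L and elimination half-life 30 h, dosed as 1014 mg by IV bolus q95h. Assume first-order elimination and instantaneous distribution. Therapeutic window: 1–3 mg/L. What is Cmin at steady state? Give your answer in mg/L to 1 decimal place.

0.7 mg/L

τ/t½ = 95/30 ≈ 3.1667, so fraction remaining f = (1/2)^(95/30) ≈ 0.1114.
Each bolus raises the concentration by D/Vd = 1014/178 ≈ 5.697 mg/L.
Steady-state trough Cmin,ss = C₀·f/(1−f) ≈ 5.697 × 0.1114/0.8886 ≈ 0.714 mg/L.
Trough 0.7 mg/L vs MEC 1 mg/L: subtherapeutic.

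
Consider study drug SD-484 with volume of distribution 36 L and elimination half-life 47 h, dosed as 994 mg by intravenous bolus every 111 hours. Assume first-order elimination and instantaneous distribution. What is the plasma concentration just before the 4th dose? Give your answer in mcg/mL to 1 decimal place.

f = (1/2)^(τ/t½) = (1/2)^(111/47) ≈ 0.1946.
C₀ = D/Vd = 994/36 ≈ 27.611 mcg/mL.
Before the 4th dose, 3 doses have been given. Superposition: Cmin = C₀·(f + f² + … + f^3).
≈ 27.611 × (0.1946 + 0.0379 + 0.0074) ≈ 27.611 × 0.2399 ≈ 6.624 mcg/mL.

6.6 mcg/mL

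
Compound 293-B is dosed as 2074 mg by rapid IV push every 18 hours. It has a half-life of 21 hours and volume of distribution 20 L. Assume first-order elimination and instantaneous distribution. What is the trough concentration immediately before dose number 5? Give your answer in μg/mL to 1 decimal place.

f = (1/2)^(τ/t½) = (1/2)^(18/21) ≈ 0.5520.
C₀ = D/Vd = 2074/20 ≈ 103.700 μg/mL.
Before the 5th dose, 4 doses have been given. Superposition: Cmin = C₀·(f + f² + … + f^4).
≈ 103.700 × (0.5520 + 0.3047 + 0.1682 + 0.0928) ≈ 103.700 × 1.1177 ≈ 115.905 μg/mL.

115.9 μg/mL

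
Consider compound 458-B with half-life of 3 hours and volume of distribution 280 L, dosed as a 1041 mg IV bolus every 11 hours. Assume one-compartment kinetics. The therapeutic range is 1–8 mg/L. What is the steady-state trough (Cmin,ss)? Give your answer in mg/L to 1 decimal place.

0.3 mg/L

Over one 11-h interval, 11/3 ≈ 3.6667 half-lives elapse, leaving f ≈ 0.0787 of each dose.
Accumulation ratio R = 1/(1 − f) ≈ 1/0.9213 ≈ 1.0854.
Single-dose peak C₀ = D/Vd = 1041/280 ≈ 3.718 mg/L.
Steady-state peak Cmax,ss = C₀·R ≈ 3.718 × 1.0854 ≈ 4.036 mg/L.
Steady-state trough Cmin,ss = Cmax,ss·f ≈ 4.036 × 0.0787 ≈ 0.318 mg/L.
Trough 0.3 mg/L vs MEC 1 mg/L: subtherapeutic.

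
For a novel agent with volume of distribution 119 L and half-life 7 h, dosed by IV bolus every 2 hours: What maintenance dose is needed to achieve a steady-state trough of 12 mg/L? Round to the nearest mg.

313 mg

τ/t½ = 2/7 ≈ 0.28571, so f = (1/2)^(2/7) ≈ 0.820335.
Cmin,ss = (D/Vd)·f/(1−f), so D = Cmin,ss·Vd·(1−f)/f.
D = 12 × 119 × (1−f)/f ≈ 12 × 119 × 0.21901 ≈ 312.75 mg.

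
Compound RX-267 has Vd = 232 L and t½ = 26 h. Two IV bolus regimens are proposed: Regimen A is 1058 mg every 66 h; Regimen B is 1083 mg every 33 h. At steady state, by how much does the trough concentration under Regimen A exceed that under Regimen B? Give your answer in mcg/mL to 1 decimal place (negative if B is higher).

Regimen A: f = (1/2)^(66/26) ≈ 0.1721; Cmin,ss = (1058/232)·f/(1−f) ≈ 0.948 mcg/mL.
Regimen B: f = (1/2)^(33/26) ≈ 0.4149; Cmin,ss = (1083/232)·f/(1−f) ≈ 3.310 mcg/mL.
Difference ≈ 0.948 − 3.310 ≈ -2.362 mcg/mL.

-2.4 mcg/mL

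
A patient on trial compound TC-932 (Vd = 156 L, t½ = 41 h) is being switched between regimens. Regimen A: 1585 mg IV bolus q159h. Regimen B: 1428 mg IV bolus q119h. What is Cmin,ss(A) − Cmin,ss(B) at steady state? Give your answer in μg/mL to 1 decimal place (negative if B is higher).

-0.7 μg/mL

Regimen A: f = (1/2)^(159/41) ≈ 0.0680; Cmin,ss = (1585/156)·f/(1−f) ≈ 0.741 μg/mL.
Regimen B: f = (1/2)^(119/41) ≈ 0.1337; Cmin,ss = (1428/156)·f/(1−f) ≈ 1.413 μg/mL.
Difference ≈ 0.741 − 1.413 ≈ -0.672 μg/mL.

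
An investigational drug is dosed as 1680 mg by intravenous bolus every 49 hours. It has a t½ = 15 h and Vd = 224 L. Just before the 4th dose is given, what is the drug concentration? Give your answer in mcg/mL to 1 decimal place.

f = (1/2)^(τ/t½) = (1/2)^(49/15) ≈ 0.1039.
C₀ = D/Vd = 1680/224 ≈ 7.500 mcg/mL.
Before the 4th dose, 3 doses have been given. Superposition: Cmin = C₀·(f + f² + … + f^3).
≈ 7.500 × (0.1039 + 0.0108 + 0.0011) ≈ 7.500 × 0.1158 ≈ 0.869 mcg/mL.

0.9 mcg/mL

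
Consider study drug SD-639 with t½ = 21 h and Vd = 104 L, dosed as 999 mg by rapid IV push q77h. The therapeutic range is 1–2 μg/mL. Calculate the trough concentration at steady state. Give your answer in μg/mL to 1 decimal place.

0.8 μg/mL

Over one 77-h interval, 77/21 ≈ 3.6667 half-lives elapse, leaving f ≈ 0.0787 of each dose.
At steady state, accumulation factor R = 1/(1 − e^(−kτ)) ≈ 1.0854.
Each bolus raises the concentration by D/Vd = 999/104 ≈ 9.606 μg/mL.
Steady-state peak Cmax,ss = C₀·R ≈ 9.606 × 1.0854 ≈ 10.426 μg/mL.
One interval later, Cmin,ss = Cmax,ss·e^(−kτ) ≈ 10.426 × 0.0787 ≈ 0.821 μg/mL.
Trough 0.8 μg/mL vs MEC 1 μg/mL: subtherapeutic.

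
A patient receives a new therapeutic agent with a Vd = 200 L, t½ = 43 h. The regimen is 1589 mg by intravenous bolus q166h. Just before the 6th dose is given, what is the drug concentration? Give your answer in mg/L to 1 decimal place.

0.6 mg/L

f = (1/2)^(τ/t½) = (1/2)^(166/43) ≈ 0.0688.
C₀ = D/Vd = 1589/200 ≈ 7.945 mg/L.
Before the 6th dose, 5 doses have been given. Superposition: Cmin = C₀·(f + f² + … + f^5).
≈ 7.945 × (0.0688 + 0.0047 + 0.0003 + 0.0000 + 0.0000) ≈ 7.945 × 0.0738 ≈ 0.586 mg/L.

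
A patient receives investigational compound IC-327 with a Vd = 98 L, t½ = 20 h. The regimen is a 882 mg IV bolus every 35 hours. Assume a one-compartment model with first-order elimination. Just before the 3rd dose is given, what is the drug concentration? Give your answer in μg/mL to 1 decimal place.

f = (1/2)^(τ/t½) = (1/2)^(35/20) ≈ 0.2973.
C₀ = D/Vd = 882/98 ≈ 9.000 μg/mL.
Before the 3rd dose, 2 doses have been given. Superposition: Cmin = C₀·(f + f²).
≈ 9.000 × (0.2973 + 0.0884) ≈ 9.000 × 0.3857 ≈ 3.471 μg/mL.

3.5 μg/mL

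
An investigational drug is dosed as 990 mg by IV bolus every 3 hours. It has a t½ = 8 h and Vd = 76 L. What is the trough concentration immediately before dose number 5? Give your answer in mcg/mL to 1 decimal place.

f = (1/2)^(τ/t½) = (1/2)^(3/8) ≈ 0.7711.
C₀ = D/Vd = 990/76 ≈ 13.026 mcg/mL.
Before the 5th dose, 4 doses have been given. Superposition: Cmin = C₀·(f + f² + … + f^4).
≈ 13.026 × (0.7711 + 0.5946 + 0.4585 + 0.3535) ≈ 13.026 × 2.1777 ≈ 28.367 mcg/mL.

28.4 mcg/mL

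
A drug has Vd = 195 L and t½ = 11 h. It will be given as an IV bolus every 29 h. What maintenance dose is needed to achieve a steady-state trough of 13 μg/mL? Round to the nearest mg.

τ/t½ = 29/11 ≈ 2.6364, so f = (1/2)^(29/11) ≈ 0.160833.
Cmin,ss = (D/Vd)·f/(1−f), so D = Cmin,ss·Vd·(1−f)/f.
D = 13 × 195 × (1−f)/f ≈ 13 × 195 × 5.21763 ≈ 13226.69 mg.

13227 mg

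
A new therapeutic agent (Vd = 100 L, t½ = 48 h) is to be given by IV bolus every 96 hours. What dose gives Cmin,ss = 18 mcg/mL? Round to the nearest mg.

5400 mg

τ/t½ = 96/48 ≈ 2, so f = (1/2)^(96/48) ≈ 0.250000.
Cmin,ss = (D/Vd)·f/(1−f), so D = Cmin,ss·Vd·(1−f)/f.
D = 18 × 100 × (1−f)/f ≈ 18 × 100 × 3.00000 ≈ 5400.00 mg.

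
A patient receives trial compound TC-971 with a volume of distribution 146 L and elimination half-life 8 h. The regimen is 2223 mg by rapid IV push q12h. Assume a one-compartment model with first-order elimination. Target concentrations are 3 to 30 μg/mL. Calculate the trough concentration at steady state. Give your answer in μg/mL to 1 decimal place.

8.3 μg/mL

τ/t½ = 12/8 ≈ 1.5, so fraction remaining f = (1/2)^(12/8) ≈ 0.3536.
At steady state, accumulation factor R = 1/(1 − e^(−kτ)) ≈ 1.5470.
Single-dose peak C₀ = D/Vd = 2223/146 ≈ 15.226 μg/mL.
Steady-state peak Cmax,ss = C₀·R ≈ 15.226 × 1.5470 ≈ 23.555 μg/mL.
Steady-state trough Cmin,ss = Cmax,ss·f ≈ 23.555 × 0.3536 ≈ 8.329 μg/mL.
Trough 8.3 μg/mL vs MEC 3 μg/mL: adequate.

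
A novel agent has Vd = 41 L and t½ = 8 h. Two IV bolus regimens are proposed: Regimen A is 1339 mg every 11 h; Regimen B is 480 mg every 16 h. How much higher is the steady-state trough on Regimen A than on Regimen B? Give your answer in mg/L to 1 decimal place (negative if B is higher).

16.6 mg/L

Regimen A: f = (1/2)^(11/8) ≈ 0.3856; Cmin,ss = (1339/41)·f/(1−f) ≈ 20.497 mg/L.
Regimen B: f = (1/2)^(16/8) ≈ 0.2500; Cmin,ss = (480/41)·f/(1−f) ≈ 3.902 mg/L.
Difference ≈ 20.497 − 3.902 ≈ 16.595 mg/L.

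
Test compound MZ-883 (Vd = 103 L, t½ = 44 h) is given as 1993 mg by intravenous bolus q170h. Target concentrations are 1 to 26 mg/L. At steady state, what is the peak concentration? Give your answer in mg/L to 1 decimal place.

k = ln2/t½ = ln2/44 ≈ 0.015753 h⁻¹; fraction remaining f = e^(−kτ) = e^(−0.015753×170) ≈ 0.0687.
Accumulation ratio R = 1/(1 − f) ≈ 1/0.9313 ≈ 1.0738.
Each bolus raises the concentration by D/Vd = 1993/103 ≈ 19.350 mg/L.
Steady-state peak Cmax,ss = C₀·R ≈ 19.350 × 1.0738 ≈ 20.778 mg/L.
Peak 20.8 mg/L vs MTC 26 mg/L: below toxic threshold.

20.8 mg/L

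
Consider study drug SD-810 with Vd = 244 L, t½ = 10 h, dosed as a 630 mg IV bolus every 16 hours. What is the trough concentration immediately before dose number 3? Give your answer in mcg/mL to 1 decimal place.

f = (1/2)^(τ/t½) = (1/2)^(16/10) ≈ 0.3299.
C₀ = D/Vd = 630/244 ≈ 2.582 mcg/mL.
Before the 3rd dose, 2 doses have been given. Superposition: Cmin = C₀·(f + f²).
≈ 2.582 × (0.3299 + 0.1088) ≈ 2.582 × 0.4387 ≈ 1.133 mcg/mL.

1.1 mcg/mL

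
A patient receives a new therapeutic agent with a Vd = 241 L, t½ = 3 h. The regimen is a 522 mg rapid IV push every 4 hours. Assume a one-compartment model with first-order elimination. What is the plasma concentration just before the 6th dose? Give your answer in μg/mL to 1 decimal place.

f = (1/2)^(τ/t½) = (1/2)^(4/3) ≈ 0.3969.
C₀ = D/Vd = 522/241 ≈ 2.166 μg/mL.
Before the 6th dose, 5 doses have been given. Superposition: Cmin = C₀·(f + f² + … + f^5).
≈ 2.166 × (0.3969 + 0.1575 + 0.0625 + 0.0248 + 0.0098) ≈ 2.166 × 0.6515 ≈ 1.411 μg/mL.

1.4 μg/mL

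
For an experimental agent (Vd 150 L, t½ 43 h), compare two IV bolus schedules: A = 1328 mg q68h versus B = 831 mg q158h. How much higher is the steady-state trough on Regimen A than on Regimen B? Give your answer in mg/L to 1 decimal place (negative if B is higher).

Regimen A: f = (1/2)^(68/43) ≈ 0.3342; Cmin,ss = (1328/150)·f/(1−f) ≈ 4.444 mg/L.
Regimen B: f = (1/2)^(158/43) ≈ 0.0783; Cmin,ss = (831/150)·f/(1−f) ≈ 0.471 mg/L.
Difference ≈ 4.444 − 0.471 ≈ 3.973 mg/L.

4.0 mg/L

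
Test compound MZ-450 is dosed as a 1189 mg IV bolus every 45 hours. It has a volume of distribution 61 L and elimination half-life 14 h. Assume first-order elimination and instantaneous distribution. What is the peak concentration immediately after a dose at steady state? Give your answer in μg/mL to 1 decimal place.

21.8 μg/mL

τ/t½ = 45/14 ≈ 3.2143, so fraction remaining f = (1/2)^(45/14) ≈ 0.1077.
Accumulation ratio R = 1/(1 − f) ≈ 1/0.8923 ≈ 1.1207.
Single-dose peak C₀ = D/Vd = 1189/61 ≈ 19.492 μg/mL.
Cmax,ss = C₀/(1 − f) ≈ 19.492/0.8923 ≈ 21.845 μg/mL.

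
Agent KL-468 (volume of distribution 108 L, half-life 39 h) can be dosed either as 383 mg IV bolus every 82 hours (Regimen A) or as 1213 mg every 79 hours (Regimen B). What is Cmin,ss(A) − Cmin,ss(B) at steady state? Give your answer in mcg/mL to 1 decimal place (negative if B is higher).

Regimen A: f = (1/2)^(82/39) ≈ 0.2328; Cmin,ss = (383/108)·f/(1−f) ≈ 1.076 mcg/mL.
Regimen B: f = (1/2)^(79/39) ≈ 0.2456; Cmin,ss = (1213/108)·f/(1−f) ≈ 3.656 mcg/mL.
Difference ≈ 1.076 − 3.656 ≈ -2.580 mcg/mL.

-2.6 mcg/mL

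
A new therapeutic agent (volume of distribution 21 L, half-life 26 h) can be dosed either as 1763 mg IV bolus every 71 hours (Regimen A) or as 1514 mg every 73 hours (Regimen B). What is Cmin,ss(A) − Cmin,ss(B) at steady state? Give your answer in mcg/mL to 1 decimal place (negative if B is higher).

Regimen A: f = (1/2)^(71/26) ≈ 0.1506; Cmin,ss = (1763/21)·f/(1−f) ≈ 14.885 mcg/mL.
Regimen B: f = (1/2)^(73/26) ≈ 0.1428; Cmin,ss = (1514/21)·f/(1−f) ≈ 12.010 mcg/mL.
Difference ≈ 14.885 − 12.010 ≈ 2.875 mcg/mL.

2.9 mcg/mL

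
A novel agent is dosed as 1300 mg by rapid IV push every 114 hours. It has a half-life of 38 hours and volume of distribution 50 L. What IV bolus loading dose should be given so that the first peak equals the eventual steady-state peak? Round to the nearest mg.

f = (1/2)^(114/38) ≈ 0.125000; accumulation ratio R = 1/(1−f) ≈ 1.14286.
Loading dose to hit Cmax,ss on first dose: D_load = D_maint·R ≈ 1300 × 1.14286 ≈ 1485.72 mg.

1486 mg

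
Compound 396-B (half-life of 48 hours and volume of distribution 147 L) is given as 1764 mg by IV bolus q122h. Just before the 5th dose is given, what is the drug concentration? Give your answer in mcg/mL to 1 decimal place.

f = (1/2)^(τ/t½) = (1/2)^(122/48) ≈ 0.1717.
C₀ = D/Vd = 1764/147 ≈ 12.000 mcg/mL.
Before the 5th dose, 4 doses have been given. Superposition: Cmin = C₀·(f + f² + … + f^4).
≈ 12.000 × (0.1717 + 0.0295 + 0.0051 + 0.0009) ≈ 12.000 × 0.2072 ≈ 2.486 mcg/mL.

2.5 mcg/mL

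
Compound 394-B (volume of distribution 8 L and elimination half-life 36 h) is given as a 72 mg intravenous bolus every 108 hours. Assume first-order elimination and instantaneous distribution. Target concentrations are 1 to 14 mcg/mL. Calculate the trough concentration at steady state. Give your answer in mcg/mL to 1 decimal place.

The dosing interval is 3 half-lives, so f = 2^(−3) = 0.125.
At steady state, R = 1/(1 − 0.125) = 8/7.
Single-dose peak C₀ = D/Vd = 72/8 = 9 mcg/mL.
Steady-state peak Cmax,ss = C₀·R = 9 × 8/7 ≈ 10.286 mcg/mL.
Steady-state trough Cmin,ss = Cmax,ss·f ≈ 10.286 × 0.125 ≈ 1.286 mcg/mL.
Trough 1.3 mcg/mL vs MEC 1 mcg/mL: adequate.

1.3 mcg/mL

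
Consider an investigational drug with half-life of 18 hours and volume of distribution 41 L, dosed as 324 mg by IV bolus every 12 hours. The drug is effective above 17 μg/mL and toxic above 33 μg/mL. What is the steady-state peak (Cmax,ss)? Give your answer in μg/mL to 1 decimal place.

21.4 μg/mL

k = ln2/t½ = ln2/18 ≈ 0.038508 h⁻¹; fraction remaining f = e^(−kτ) = e^(−0.038508×12) ≈ 0.6300.
Accumulation ratio R = 1/(1 − f) ≈ 1/0.3700 ≈ 2.7027.
Single-dose peak C₀ = D/Vd = 324/41 ≈ 7.902 μg/mL.
Steady-state peak Cmax,ss = C₀·R ≈ 7.902 × 2.7027 ≈ 21.357 μg/mL.
Peak 21.4 μg/mL vs MTC 33 μg/mL: below toxic threshold.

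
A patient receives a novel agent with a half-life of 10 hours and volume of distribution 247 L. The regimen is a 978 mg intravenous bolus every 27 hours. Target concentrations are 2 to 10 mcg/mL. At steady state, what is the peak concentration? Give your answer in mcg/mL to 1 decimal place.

τ/t½ = 27/10 ≈ 2.7, so fraction remaining f = (1/2)^(27/10) ≈ 0.1539.
Accumulation ratio R = 1/(1 − f) ≈ 1/0.8461 ≈ 1.1819.
Each bolus raises the concentration by D/Vd = 978/247 ≈ 3.960 mcg/mL.
Steady-state peak Cmax,ss = C₀·R ≈ 3.960 × 1.1819 ≈ 4.680 mcg/mL.
Peak 4.7 mcg/mL vs MTC 10 mcg/mL: below toxic threshold.

4.7 mcg/mL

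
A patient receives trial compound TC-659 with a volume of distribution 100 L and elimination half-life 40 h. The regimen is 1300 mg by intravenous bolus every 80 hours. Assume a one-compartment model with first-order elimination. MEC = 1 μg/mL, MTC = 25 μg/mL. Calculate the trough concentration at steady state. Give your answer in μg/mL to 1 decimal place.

The dosing interval is 2 half-lives, so f = 2^(−2) = 0.25.
At steady state, R = 1/(1 − 0.25) = 4/3.
Single-dose peak C₀ = D/Vd = 1300/100 = 13 μg/mL.
Steady-state peak Cmax,ss = C₀·R = 13 × 4/3 ≈ 17.333 μg/mL.
Steady-state trough Cmin,ss = Cmax,ss·f ≈ 17.333 × 0.25 ≈ 4.333 μg/mL.
Trough 4.3 μg/mL vs MEC 1 μg/mL: adequate.

4.3 μg/mL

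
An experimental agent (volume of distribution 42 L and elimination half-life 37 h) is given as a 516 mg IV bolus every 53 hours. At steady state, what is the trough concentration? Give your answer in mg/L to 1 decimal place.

Over one 53-h interval, 53/37 ≈ 1.4324 half-lives elapse, leaving f ≈ 0.3705 of each dose.
Each bolus raises the concentration by D/Vd = 516/42 ≈ 12.286 mg/L.
Steady-state trough Cmin,ss = C₀·f/(1−f) ≈ 12.286 × 0.3705/0.6295 ≈ 7.231 mg/L.

7.2 mg/L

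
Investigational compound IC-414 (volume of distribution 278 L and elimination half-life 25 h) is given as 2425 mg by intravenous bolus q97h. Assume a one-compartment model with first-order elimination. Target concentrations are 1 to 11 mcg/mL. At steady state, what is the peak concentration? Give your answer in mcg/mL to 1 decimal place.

9.4 mcg/mL

k = ln2/t½ = ln2/25 ≈ 0.027726 h⁻¹; fraction remaining f = e^(−kτ) = e^(−0.027726×97) ≈ 0.0679.
Accumulation ratio R = 1/(1 − f) ≈ 1/0.9321 ≈ 1.0728.
Each bolus raises the concentration by D/Vd = 2425/278 ≈ 8.723 mcg/mL.
Steady-state peak Cmax,ss = C₀·R ≈ 8.723 × 1.0728 ≈ 9.358 mcg/mL.
Peak 9.4 mcg/mL vs MTC 11 mcg/mL: below toxic threshold.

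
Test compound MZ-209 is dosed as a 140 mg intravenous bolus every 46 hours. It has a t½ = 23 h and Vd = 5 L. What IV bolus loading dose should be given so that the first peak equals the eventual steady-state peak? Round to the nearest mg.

187 mg

f = (1/2)^(46/23) ≈ 0.250000; accumulation ratio R = 1/(1−f) ≈ 1.33333.
Loading dose to hit Cmax,ss on first dose: D_load = D_maint·R ≈ 140 × 1.33333 ≈ 186.67 mg.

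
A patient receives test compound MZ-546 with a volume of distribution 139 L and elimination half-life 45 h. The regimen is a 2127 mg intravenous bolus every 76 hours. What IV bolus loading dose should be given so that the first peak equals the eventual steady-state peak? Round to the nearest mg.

3083 mg

f = (1/2)^(76/45) ≈ 0.310166; accumulation ratio R = 1/(1−f) ≈ 1.44962.
Loading dose to hit Cmax,ss on first dose: D_load = D_maint·R ≈ 2127 × 1.44962 ≈ 3083.34 mg.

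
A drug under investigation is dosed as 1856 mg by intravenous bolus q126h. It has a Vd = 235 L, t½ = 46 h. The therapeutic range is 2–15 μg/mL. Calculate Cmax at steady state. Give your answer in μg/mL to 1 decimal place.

9.3 μg/mL

τ/t½ = 126/46 ≈ 2.7391, so fraction remaining f = (1/2)^(126/46) ≈ 0.1498.
Accumulation ratio R = 1/(1 − f) ≈ 1/0.8502 ≈ 1.1762.
Each bolus raises the concentration by D/Vd = 1856/235 ≈ 7.898 μg/mL.
Steady-state peak Cmax,ss = C₀·R ≈ 7.898 × 1.1762 ≈ 9.290 μg/mL.
Peak 9.3 μg/mL vs MTC 15 μg/mL: below toxic threshold.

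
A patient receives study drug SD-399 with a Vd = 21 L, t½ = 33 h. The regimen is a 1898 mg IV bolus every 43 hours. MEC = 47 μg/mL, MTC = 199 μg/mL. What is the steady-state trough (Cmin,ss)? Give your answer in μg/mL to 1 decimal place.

61.6 μg/mL

k = ln2/t½ = ln2/33 ≈ 0.021004 h⁻¹; fraction remaining f = e^(−kτ) = e^(−0.021004×43) ≈ 0.4053.
Each bolus raises the concentration by D/Vd = 1898/21 ≈ 90.381 μg/mL.
Steady-state trough Cmin,ss = C₀·f/(1−f) ≈ 90.381 × 0.4053/0.5947 ≈ 61.596 μg/mL.
Trough 61.6 μg/mL vs MEC 47 μg/mL: adequate.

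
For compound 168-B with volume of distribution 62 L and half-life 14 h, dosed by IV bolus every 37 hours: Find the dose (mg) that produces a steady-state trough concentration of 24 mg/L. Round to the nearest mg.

7806 mg

τ/t½ = 37/14 ≈ 2.6429, so f = (1/2)^(37/14) ≈ 0.160111.
Cmin,ss = (D/Vd)·f/(1−f), so D = Cmin,ss·Vd·(1−f)/f.
D = 24 × 62 × (1−f)/f ≈ 24 × 62 × 5.24567 ≈ 7805.56 mg.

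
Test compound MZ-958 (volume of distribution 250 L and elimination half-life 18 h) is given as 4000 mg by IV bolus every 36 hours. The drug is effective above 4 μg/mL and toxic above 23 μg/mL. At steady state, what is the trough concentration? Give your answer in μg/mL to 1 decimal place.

5.3 μg/mL

τ = 36 h = 2 half-lives, so f = (1/2)^2 = 0.25.
Accumulation ratio R = 1/(1 − f) = 1/0.75 = 4/3.
Single-dose peak C₀ = D/Vd = 4000/250 = 16 μg/mL.
Steady-state peak Cmax,ss = C₀·R = 16 × 4/3 ≈ 21.333 μg/mL.
Steady-state trough Cmin,ss = Cmax,ss·f ≈ 21.333 × 0.25 ≈ 5.333 μg/mL.
Trough 5.3 μg/mL vs MEC 4 μg/mL: adequate.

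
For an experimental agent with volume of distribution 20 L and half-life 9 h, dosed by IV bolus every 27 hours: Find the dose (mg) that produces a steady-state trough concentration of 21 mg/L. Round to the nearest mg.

2940 mg

τ/t½ = 27/9 ≈ 3, so f = (1/2)^(27/9) ≈ 0.125000.
Cmin,ss = (D/Vd)·f/(1−f), so D = Cmin,ss·Vd·(1−f)/f.
D = 21 × 20 × (1−f)/f ≈ 21 × 20 × 7.00000 ≈ 2940.00 mg.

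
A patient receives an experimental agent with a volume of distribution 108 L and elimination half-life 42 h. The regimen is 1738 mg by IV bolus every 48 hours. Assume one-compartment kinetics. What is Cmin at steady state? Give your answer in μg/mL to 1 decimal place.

13.3 μg/mL

τ/t½ = 48/42 ≈ 1.1429, so fraction remaining f = (1/2)^(48/42) ≈ 0.4529.
Each bolus raises the concentration by D/Vd = 1738/108 ≈ 16.093 μg/mL.
Steady-state trough Cmin,ss = C₀·f/(1−f) ≈ 16.093 × 0.4529/0.5471 ≈ 13.322 μg/mL.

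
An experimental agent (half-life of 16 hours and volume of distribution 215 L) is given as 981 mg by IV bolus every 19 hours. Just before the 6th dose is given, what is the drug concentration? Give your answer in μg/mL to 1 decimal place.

f = (1/2)^(τ/t½) = (1/2)^(19/16) ≈ 0.4391.
C₀ = D/Vd = 981/215 ≈ 4.563 μg/mL.
Before the 6th dose, 5 doses have been given. Superposition: Cmin = C₀·(f + f² + … + f^5).
≈ 4.563 × (0.4391 + 0.1928 + 0.0847 + 0.0372 + 0.0163) ≈ 4.563 × 0.7701 ≈ 3.514 μg/mL.

3.5 μg/mL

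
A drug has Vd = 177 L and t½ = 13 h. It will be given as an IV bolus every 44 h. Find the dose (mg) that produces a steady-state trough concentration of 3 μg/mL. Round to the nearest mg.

τ/t½ = 44/13 ≈ 3.3846, so f = (1/2)^(44/13) ≈ 0.095748.
Cmin,ss = (D/Vd)·f/(1−f), so D = Cmin,ss·Vd·(1−f)/f.
D = 3 × 177 × (1−f)/f ≈ 3 × 177 × 9.44408 ≈ 5014.81 mg.

5015 mg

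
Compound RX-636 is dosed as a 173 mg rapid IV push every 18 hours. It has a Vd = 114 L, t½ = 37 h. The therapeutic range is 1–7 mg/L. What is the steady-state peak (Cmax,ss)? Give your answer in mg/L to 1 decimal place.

Over one 18-h interval, 18/37 ≈ 0.48649 half-lives elapse, leaving f ≈ 0.7138 of each dose.
Accumulation ratio R = 1/(1 − f) ≈ 1/0.2862 ≈ 3.4941.
Single-dose peak C₀ = D/Vd = 173/114 ≈ 1.518 mg/L.
Steady-state peak Cmax,ss = C₀·R ≈ 1.518 × 3.4941 ≈ 5.304 mg/L.
Peak 5.3 mg/L vs MTC 7 mg/L: below toxic threshold.

5.3 mg/L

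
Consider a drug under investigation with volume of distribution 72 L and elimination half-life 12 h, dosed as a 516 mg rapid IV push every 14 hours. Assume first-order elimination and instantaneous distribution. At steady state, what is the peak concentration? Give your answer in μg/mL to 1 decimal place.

12.9 μg/mL

τ/t½ = 14/12 ≈ 1.1667, so fraction remaining f = (1/2)^(14/12) ≈ 0.4454.
At steady state, accumulation factor R = 1/(1 − e^(−kτ)) ≈ 1.8031.
Each bolus raises the concentration by D/Vd = 516/72 ≈ 7.167 μg/mL.
Steady-state peak Cmax,ss = C₀·R ≈ 7.167 × 1.8031 ≈ 12.923 μg/mL.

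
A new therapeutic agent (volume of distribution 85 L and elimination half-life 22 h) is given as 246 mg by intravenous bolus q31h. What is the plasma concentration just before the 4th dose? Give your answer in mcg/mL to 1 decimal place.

1.7 mcg/mL

f = (1/2)^(τ/t½) = (1/2)^(31/22) ≈ 0.3765.
C₀ = D/Vd = 246/85 ≈ 2.894 mcg/mL.
Before the 4th dose, 3 doses have been given. Superposition: Cmin = C₀·(f + f² + … + f^3).
≈ 2.894 × (0.3765 + 0.1418 + 0.0534) ≈ 2.894 × 0.5717 ≈ 1.654 mcg/mL.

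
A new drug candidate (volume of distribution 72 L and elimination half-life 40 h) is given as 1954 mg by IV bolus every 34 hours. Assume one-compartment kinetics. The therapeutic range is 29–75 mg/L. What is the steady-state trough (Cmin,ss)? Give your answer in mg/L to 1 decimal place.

Over one 34-h interval, 34/40 ≈ 0.85 half-lives elapse, leaving f ≈ 0.5548 of each dose.
Each bolus raises the concentration by D/Vd = 1954/72 ≈ 27.139 mg/L.
Steady-state trough Cmin,ss = C₀·f/(1−f) ≈ 27.139 × 0.5548/0.4452 ≈ 33.820 mg/L.
Trough 33.8 mg/L vs MEC 29 mg/L: adequate.

33.8 mg/L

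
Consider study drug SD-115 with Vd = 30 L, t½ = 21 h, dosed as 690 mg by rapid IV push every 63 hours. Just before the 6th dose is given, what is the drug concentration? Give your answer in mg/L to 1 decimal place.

f = (1/2)^(τ/t½) = (1/2)^(63/21) ≈ 0.1250.
C₀ = D/Vd = 690/30 ≈ 23.000 mg/L.
Before the 6th dose, 5 doses have been given. Superposition: Cmin = C₀·(f + f² + … + f^5).
≈ 23.000 × (0.1250 + 0.0156 + 0.0020 + 0.0002 + 0.0000) ≈ 23.000 × 0.1428 ≈ 3.284 mg/L.

3.3 mg/L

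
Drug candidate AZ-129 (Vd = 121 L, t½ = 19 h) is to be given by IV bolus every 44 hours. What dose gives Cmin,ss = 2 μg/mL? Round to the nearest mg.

τ/t½ = 44/19 ≈ 2.3158, so f = (1/2)^(44/19) ≈ 0.200853.
Cmin,ss = (D/Vd)·f/(1−f), so D = Cmin,ss·Vd·(1−f)/f.
D = 2 × 121 × (1−f)/f ≈ 2 × 121 × 3.97877 ≈ 962.86 mg.

963 mg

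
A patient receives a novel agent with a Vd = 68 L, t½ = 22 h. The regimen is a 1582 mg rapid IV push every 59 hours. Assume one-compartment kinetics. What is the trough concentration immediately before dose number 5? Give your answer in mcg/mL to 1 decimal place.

f = (1/2)^(τ/t½) = (1/2)^(59/22) ≈ 0.1558.
C₀ = D/Vd = 1582/68 ≈ 23.265 mcg/mL.
Before the 5th dose, 4 doses have been given. Superposition: Cmin = C₀·(f + f² + … + f^4).
≈ 23.265 × (0.1558 + 0.0243 + 0.0038 + 0.0006) ≈ 23.265 × 0.1845 ≈ 4.292 mcg/mL.

4.3 mcg/mL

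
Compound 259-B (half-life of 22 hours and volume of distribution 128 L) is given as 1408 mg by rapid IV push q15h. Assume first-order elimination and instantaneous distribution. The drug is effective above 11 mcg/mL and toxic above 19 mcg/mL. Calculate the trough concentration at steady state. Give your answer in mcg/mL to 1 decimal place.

Over one 15-h interval, 15/22 ≈ 0.68182 half-lives elapse, leaving f ≈ 0.6234 of each dose.
At steady state, accumulation factor R = 1/(1 − e^(−kτ)) ≈ 2.6553.
Each bolus raises the concentration by D/Vd = 1408/128 ≈ 11.000 mcg/mL.
Cmax,ss = C₀/(1 − f) ≈ 11.000/0.3766 ≈ 29.209 mcg/mL.
One interval later, Cmin,ss = Cmax,ss·e^(−kτ) ≈ 29.209 × 0.6234 ≈ 18.209 mcg/mL.
Trough 18.2 mcg/mL vs MEC 11 mcg/mL: adequate.

18.2 mcg/mL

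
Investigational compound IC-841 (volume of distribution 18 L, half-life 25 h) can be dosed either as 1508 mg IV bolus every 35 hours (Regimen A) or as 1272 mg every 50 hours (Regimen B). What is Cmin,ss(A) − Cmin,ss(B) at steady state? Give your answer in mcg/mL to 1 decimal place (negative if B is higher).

27.6 mcg/mL

Regimen A: f = (1/2)^(35/25) ≈ 0.3789; Cmin,ss = (1508/18)·f/(1−f) ≈ 51.108 mcg/mL.
Regimen B: f = (1/2)^(50/25) ≈ 0.2500; Cmin,ss = (1272/18)·f/(1−f) ≈ 23.556 mcg/mL.
Difference ≈ 51.108 − 23.556 ≈ 27.552 mcg/mL.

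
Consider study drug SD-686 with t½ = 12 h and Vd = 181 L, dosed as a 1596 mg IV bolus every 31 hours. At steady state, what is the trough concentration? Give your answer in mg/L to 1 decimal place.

1.8 mg/L

k = ln2/t½ = ln2/12 ≈ 0.057762 h⁻¹; fraction remaining f = e^(−kτ) = e^(−0.057762×31) ≈ 0.1669.
At steady state, accumulation factor R = 1/(1 − e^(−kτ)) ≈ 1.2003.
Single-dose peak C₀ = D/Vd = 1596/181 ≈ 8.818 mg/L.
Steady-state peak Cmax,ss = C₀·R ≈ 8.818 × 1.2003 ≈ 10.584 mg/L.
One interval later, Cmin,ss = Cmax,ss·e^(−kτ) ≈ 10.584 × 0.1669 ≈ 1.766 mg/L.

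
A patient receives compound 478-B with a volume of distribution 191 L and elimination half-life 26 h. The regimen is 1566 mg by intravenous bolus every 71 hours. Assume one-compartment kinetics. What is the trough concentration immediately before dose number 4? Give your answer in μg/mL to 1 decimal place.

f = (1/2)^(τ/t½) = (1/2)^(71/26) ≈ 0.1506.
C₀ = D/Vd = 1566/191 ≈ 8.199 μg/mL.
Before the 4th dose, 3 doses have been given. Superposition: Cmin = C₀·(f + f² + … + f^3).
≈ 8.199 × (0.1506 + 0.0227 + 0.0034) ≈ 8.199 × 0.1767 ≈ 1.449 μg/mL.

1.4 μg/mL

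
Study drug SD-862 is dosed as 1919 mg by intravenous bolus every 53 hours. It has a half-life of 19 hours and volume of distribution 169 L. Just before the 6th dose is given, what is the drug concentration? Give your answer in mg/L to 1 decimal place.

1.9 mg/L

f = (1/2)^(τ/t½) = (1/2)^(53/19) ≈ 0.1446.
C₀ = D/Vd = 1919/169 ≈ 11.355 mg/L.
Before the 6th dose, 5 doses have been given. Superposition: Cmin = C₀·(f + f² + … + f^5).
≈ 11.355 × (0.1446 + 0.0209 + 0.0030 + 0.0004 + 0.0001) ≈ 11.355 × 0.1690 ≈ 1.919 mg/L.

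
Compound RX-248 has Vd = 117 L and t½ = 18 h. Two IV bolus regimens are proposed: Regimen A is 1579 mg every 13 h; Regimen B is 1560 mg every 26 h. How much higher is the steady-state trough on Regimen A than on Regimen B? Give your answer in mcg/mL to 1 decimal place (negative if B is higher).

13.0 mcg/mL

Regimen A: f = (1/2)^(13/18) ≈ 0.6062; Cmin,ss = (1579/117)·f/(1−f) ≈ 20.775 mcg/mL.
Regimen B: f = (1/2)^(26/18) ≈ 0.3674; Cmin,ss = (1560/117)·f/(1−f) ≈ 7.744 mcg/mL.
Difference ≈ 20.775 − 7.744 ≈ 13.031 mcg/mL.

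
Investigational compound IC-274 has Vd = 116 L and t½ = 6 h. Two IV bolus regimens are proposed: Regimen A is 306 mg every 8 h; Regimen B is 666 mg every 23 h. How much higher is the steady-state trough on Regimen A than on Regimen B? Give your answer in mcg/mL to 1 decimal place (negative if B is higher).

Regimen A: f = (1/2)^(8/6) ≈ 0.3969; Cmin,ss = (306/116)·f/(1−f) ≈ 1.736 mcg/mL.
Regimen B: f = (1/2)^(23/6) ≈ 0.0702; Cmin,ss = (666/116)·f/(1−f) ≈ 0.433 mcg/mL.
Difference ≈ 1.736 − 0.433 ≈ 1.303 mcg/mL.

1.3 mcg/mL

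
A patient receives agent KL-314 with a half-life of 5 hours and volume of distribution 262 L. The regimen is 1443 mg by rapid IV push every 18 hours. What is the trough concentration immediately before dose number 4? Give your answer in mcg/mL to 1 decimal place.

0.5 mcg/mL

f = (1/2)^(τ/t½) = (1/2)^(18/5) ≈ 0.0825.
C₀ = D/Vd = 1443/262 ≈ 5.508 mcg/mL.
Before the 4th dose, 3 doses have been given. Superposition: Cmin = C₀·(f + f² + … + f^3).
≈ 5.508 × (0.0825 + 0.0068 + 0.0006) ≈ 5.508 × 0.0899 ≈ 0.495 mcg/mL.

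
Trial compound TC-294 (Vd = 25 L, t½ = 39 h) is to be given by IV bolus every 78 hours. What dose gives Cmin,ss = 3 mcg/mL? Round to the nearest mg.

225 mg

τ/t½ = 78/39 ≈ 2, so f = (1/2)^(78/39) ≈ 0.250000.
Cmin,ss = (D/Vd)·f/(1−f), so D = Cmin,ss·Vd·(1−f)/f.
D = 3 × 25 × (1−f)/f ≈ 3 × 25 × 3.00000 ≈ 225.00 mg.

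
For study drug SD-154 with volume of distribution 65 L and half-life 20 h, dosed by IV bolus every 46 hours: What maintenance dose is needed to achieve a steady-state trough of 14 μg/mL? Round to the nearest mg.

τ/t½ = 46/20 ≈ 2.3, so f = (1/2)^(46/20) ≈ 0.203063.
Cmin,ss = (D/Vd)·f/(1−f), so D = Cmin,ss·Vd·(1−f)/f.
D = 14 × 65 × (1−f)/f ≈ 14 × 65 × 3.92458 ≈ 3571.37 mg.

3571 mg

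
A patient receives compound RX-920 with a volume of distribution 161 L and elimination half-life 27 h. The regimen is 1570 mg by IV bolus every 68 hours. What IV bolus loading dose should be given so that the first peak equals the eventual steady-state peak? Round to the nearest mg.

1902 mg

f = (1/2)^(68/27) ≈ 0.174522; accumulation ratio R = 1/(1−f) ≈ 1.21142.
Loading dose to hit Cmax,ss on first dose: D_load = D_maint·R ≈ 1570 × 1.21142 ≈ 1901.93 mg.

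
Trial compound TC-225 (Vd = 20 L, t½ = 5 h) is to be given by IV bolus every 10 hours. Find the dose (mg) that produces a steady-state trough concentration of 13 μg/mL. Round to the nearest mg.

780 mg

τ/t½ = 10/5 ≈ 2, so f = (1/2)^(10/5) ≈ 0.250000.
Cmin,ss = (D/Vd)·f/(1−f), so D = Cmin,ss·Vd·(1−f)/f.
D = 13 × 20 × (1−f)/f ≈ 13 × 20 × 3.00000 ≈ 780.00 mg.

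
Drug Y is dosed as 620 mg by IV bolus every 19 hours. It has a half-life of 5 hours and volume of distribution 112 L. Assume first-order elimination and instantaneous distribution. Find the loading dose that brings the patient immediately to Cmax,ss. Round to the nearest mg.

f = (1/2)^(19/5) ≈ 0.071794; accumulation ratio R = 1/(1−f) ≈ 1.07735.
Loading dose to hit Cmax,ss on first dose: D_load = D_maint·R ≈ 620 × 1.07735 ≈ 667.96 mg.

668 mg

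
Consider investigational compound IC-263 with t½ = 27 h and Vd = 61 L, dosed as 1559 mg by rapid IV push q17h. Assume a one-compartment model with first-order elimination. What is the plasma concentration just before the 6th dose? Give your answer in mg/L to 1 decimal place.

41.4 mg/L

f = (1/2)^(τ/t½) = (1/2)^(17/27) ≈ 0.6463.
C₀ = D/Vd = 1559/61 ≈ 25.557 mg/L.
Before the 6th dose, 5 doses have been given. Superposition: Cmin = C₀·(f + f² + … + f^5).
≈ 25.557 × (0.6463 + 0.4177 + 0.2700 + 0.1745 + 0.1128) ≈ 25.557 × 1.6213 ≈ 41.436 mg/L.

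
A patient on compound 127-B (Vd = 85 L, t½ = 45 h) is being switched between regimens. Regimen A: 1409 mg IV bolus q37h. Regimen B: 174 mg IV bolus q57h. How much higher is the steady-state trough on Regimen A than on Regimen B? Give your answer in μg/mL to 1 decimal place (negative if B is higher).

Regimen A: f = (1/2)^(37/45) ≈ 0.5656; Cmin,ss = (1409/85)·f/(1−f) ≈ 21.583 μg/mL.
Regimen B: f = (1/2)^(57/45) ≈ 0.4156; Cmin,ss = (174/85)·f/(1−f) ≈ 1.456 μg/mL.
Difference ≈ 21.583 − 1.456 ≈ 20.127 μg/mL.

20.1 μg/mL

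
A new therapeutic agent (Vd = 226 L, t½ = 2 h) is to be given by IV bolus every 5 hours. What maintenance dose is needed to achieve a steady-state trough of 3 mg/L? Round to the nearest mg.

3157 mg

τ/t½ = 5/2 ≈ 2.5, so f = (1/2)^(5/2) ≈ 0.176777.
Cmin,ss = (D/Vd)·f/(1−f), so D = Cmin,ss·Vd·(1−f)/f.
D = 3 × 226 × (1−f)/f ≈ 3 × 226 × 4.65684 ≈ 3157.34 mg.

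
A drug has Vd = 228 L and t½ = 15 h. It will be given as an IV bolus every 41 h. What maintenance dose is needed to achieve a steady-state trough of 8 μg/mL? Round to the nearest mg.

10305 mg

τ/t½ = 41/15 ≈ 2.7333, so f = (1/2)^(41/15) ≈ 0.150378.
Cmin,ss = (D/Vd)·f/(1−f), so D = Cmin,ss·Vd·(1−f)/f.
D = 8 × 228 × (1−f)/f ≈ 8 × 228 × 5.64991 ≈ 10305.44 mg.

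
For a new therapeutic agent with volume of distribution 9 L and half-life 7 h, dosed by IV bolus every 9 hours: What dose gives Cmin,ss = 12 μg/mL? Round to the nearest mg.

155 mg

τ/t½ = 9/7 ≈ 1.2857, so f = (1/2)^(9/7) ≈ 0.410168.
Cmin,ss = (D/Vd)·f/(1−f), so D = Cmin,ss·Vd·(1−f)/f.
D = 12 × 9 × (1−f)/f ≈ 12 × 9 × 1.43803 ≈ 155.31 mg.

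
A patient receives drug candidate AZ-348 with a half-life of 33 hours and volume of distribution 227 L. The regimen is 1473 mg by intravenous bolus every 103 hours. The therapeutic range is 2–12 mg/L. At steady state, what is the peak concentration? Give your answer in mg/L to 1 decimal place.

7.3 mg/L

k = ln2/t½ = ln2/33 ≈ 0.021004 h⁻¹; fraction remaining f = e^(−kτ) = e^(−0.021004×103) ≈ 0.1149.
Accumulation ratio R = 1/(1 − f) ≈ 1/0.8851 ≈ 1.1298.
Each bolus raises the concentration by D/Vd = 1473/227 ≈ 6.489 mg/L.
Steady-state peak Cmax,ss = C₀·R ≈ 6.489 × 1.1298 ≈ 7.331 mg/L.
Peak 7.3 mg/L vs MTC 12 mg/L: below toxic threshold.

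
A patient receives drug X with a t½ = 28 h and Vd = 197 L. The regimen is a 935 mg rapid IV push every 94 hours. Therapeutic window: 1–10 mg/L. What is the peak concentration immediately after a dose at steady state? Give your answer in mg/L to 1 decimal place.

k = ln2/t½ = ln2/28 ≈ 0.024755 h⁻¹; fraction remaining f = e^(−kτ) = e^(−0.024755×94) ≈ 0.0976.
At steady state, accumulation factor R = 1/(1 − e^(−kτ)) ≈ 1.1082.
Each bolus raises the concentration by D/Vd = 935/197 ≈ 4.746 mg/L.
Cmax,ss = C₀/(1 − f) ≈ 4.746/0.9024 ≈ 5.259 mg/L.
Peak 5.3 mg/L vs MTC 10 mg/L: below toxic threshold.

5.3 mg/L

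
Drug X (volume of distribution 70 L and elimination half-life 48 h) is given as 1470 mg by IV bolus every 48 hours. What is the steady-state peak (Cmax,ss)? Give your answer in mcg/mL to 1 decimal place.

42.0 mcg/mL

τ = 48 h = 1 half-life, so f = (1/2)^1 = 0.5.
Accumulation ratio R = 1/(1 − f) = 1/0.5 = 2/1.
Single-dose peak C₀ = D/Vd = 1470/70 = 21 mcg/mL.
Steady-state peak Cmax,ss = C₀·R = 21 × 2/1 ≈ 42.000 mcg/mL.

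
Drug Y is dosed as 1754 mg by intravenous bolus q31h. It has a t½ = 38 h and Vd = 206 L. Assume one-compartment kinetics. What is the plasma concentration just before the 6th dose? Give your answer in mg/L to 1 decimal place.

f = (1/2)^(τ/t½) = (1/2)^(31/38) ≈ 0.5681.
C₀ = D/Vd = 1754/206 ≈ 8.515 mg/L.
Before the 6th dose, 5 doses have been given. Superposition: Cmin = C₀·(f + f² + … + f^5).
≈ 8.515 × (0.5681 + 0.3227 + 0.1833 + 0.1042 + 0.0592) ≈ 8.515 × 1.2375 ≈ 10.537 mg/L.

10.5 mg/L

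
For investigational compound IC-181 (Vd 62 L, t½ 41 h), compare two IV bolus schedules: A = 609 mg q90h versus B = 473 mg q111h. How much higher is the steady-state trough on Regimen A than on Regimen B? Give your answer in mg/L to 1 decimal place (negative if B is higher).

1.4 mg/L

Regimen A: f = (1/2)^(90/41) ≈ 0.2184; Cmin,ss = (609/62)·f/(1−f) ≈ 2.745 mg/L.
Regimen B: f = (1/2)^(111/41) ≈ 0.1531; Cmin,ss = (473/62)·f/(1−f) ≈ 1.379 mg/L.
Difference ≈ 2.745 − 1.379 ≈ 1.366 mg/L.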